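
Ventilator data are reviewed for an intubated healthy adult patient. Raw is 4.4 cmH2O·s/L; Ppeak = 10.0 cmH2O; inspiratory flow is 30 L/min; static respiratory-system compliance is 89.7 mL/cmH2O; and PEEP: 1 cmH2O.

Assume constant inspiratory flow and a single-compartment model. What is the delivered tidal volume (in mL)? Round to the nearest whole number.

Flow: 30 L/min ÷ 60 = 0.5 L/s.
Equation of motion (constant flow): PIP = Vt/C + R·V̇ + PEEP.
Vt/C = PIP − R·V̇ − PEEP = 10.0 − 2.2 − 1 = 6.8 cmH2O.
Vt = C × 6.8 = 89.7 × 6.8 = 609.96 mL.

610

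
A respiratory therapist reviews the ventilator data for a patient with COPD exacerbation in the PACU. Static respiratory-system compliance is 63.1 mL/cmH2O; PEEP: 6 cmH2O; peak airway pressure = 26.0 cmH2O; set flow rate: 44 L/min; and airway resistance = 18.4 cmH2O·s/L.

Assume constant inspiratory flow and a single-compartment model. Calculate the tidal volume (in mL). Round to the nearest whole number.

Flow: 44 L/min ÷ 60 = 0.7333 L/s.
Equation of motion (constant flow): PIP = Vt/C + R·V̇ + PEEP.
Vt/C = PIP − R·V̇ − PEEP = 26.0 − 13.493 − 6 = 6.507 cmH2O.
Vt = C × 6.507 = 63.1 × 6.507 = 410.59 mL.

411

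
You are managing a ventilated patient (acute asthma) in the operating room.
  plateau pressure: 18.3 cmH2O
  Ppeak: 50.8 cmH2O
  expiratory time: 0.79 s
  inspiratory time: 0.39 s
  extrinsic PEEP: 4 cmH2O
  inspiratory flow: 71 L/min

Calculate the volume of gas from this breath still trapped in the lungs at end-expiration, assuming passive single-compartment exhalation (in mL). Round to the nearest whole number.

189

Flow: 71 L/min ÷ 60 = 1.1833 L/s.
Vt = flow × Ti = 1.1833 L/s × 0.39 s × 1000 mL/L = 461.49 mL.
R = (PIP − Pplat)/V̇ = (50.8 − 18.3) / 1.1833 = 32.5/1.1833 = 27.466 cmH2O·s/L.
C = Vt/(Pplat − PEEP) = 461.49 / (18.3 − 4) = 461.49/14.3 = 32.272 mL/cmH2O.
τ = R × C = 27.466 × 0.03227 L/cmH2O = 0.8863 s.
Fraction remaining = e^(−Te/τ) = e^(−0.79/0.8863) = 0.4101.
Trapped volume = 461.49 × 0.4101 = 189.26 mL.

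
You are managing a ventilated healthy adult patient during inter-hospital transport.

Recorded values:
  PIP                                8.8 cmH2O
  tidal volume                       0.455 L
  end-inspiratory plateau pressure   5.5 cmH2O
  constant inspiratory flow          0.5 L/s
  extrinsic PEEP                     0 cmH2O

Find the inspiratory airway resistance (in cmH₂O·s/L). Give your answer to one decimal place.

6.6

Raw = (PIP − Pplat) / flow = (8.8 − 5.5) / 0.5 = 3.3 / 0.5 = 6.6 cmH2O·s/L.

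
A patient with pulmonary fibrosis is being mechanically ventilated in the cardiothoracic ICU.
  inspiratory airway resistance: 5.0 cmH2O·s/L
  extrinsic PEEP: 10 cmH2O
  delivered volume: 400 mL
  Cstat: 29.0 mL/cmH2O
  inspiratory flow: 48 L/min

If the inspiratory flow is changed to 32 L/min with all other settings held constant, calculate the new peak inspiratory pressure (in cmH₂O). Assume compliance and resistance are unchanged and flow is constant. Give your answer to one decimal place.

Flow: 48 L/min ÷ 60 = 0.8 L/s.
New flow: 32 L/min ÷ 60 = 0.5333 L/s.
PIP = Vt/C + R·V̇ + PEEP (constant-flow equation of motion).
Only the resistive term changes: ΔPIP = R × ΔV̇ = 5.0 × (0.5333 − 0.8) = 5.0 × -0.2667 = -1.334 cmH2O.
Original PIP = 400/29.0 + 5.0×0.8 + 10 = 27.793 cmH2O; new PIP = 27.793 + (-1.334) = 26.459 cmH2O.

26.5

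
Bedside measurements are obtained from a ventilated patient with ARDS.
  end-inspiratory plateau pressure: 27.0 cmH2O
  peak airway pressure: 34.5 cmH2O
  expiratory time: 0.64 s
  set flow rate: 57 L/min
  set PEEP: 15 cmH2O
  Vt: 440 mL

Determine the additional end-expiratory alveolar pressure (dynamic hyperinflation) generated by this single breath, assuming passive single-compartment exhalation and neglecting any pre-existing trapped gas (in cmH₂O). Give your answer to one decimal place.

1.3

Flow: 57 L/min ÷ 60 = 0.95 L/s.
R = (PIP − Pplat)/V̇ = (34.5 − 27.0) / 0.95 = 7.5/0.95 = 7.895 cmH2O·s/L.
C = Vt/(Pplat − PEEP) = 440.0 / (27.0 − 15) = 440.0/12.0 = 36.667 mL/cmH2O.
τ = R × C = 7.895 × 0.03667 L/cmH2O = 0.2895 s.
Fraction remaining = e^(−Te/τ) = e^(−0.64/0.2895) = 0.1096; trapped volume = 440.0 × 0.1096 = 48.224 mL.
Additional alveolar pressure from trapping ≈ V_trapped / C = 48.224 / 36.667 = 1.315 cmH2O.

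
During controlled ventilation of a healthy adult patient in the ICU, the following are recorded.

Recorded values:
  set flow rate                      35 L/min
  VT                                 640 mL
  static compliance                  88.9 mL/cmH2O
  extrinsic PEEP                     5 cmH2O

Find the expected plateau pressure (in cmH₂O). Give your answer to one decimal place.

12.2

Pplat = PEEP + Vt / Cstat = 5 + 640 / 88.9 = 5 + 7.199 = 12.199 cmH2O.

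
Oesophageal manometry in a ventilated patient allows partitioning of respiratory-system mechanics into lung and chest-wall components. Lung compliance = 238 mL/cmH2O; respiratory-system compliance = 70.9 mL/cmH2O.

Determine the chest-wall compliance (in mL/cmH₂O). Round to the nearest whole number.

1/Ccw = 1/Crs − 1/CL.
1/Ccw = 1/70.9 − 1/238 = 0.009903.
Ccw = 100.98 mL/cmH2O.

101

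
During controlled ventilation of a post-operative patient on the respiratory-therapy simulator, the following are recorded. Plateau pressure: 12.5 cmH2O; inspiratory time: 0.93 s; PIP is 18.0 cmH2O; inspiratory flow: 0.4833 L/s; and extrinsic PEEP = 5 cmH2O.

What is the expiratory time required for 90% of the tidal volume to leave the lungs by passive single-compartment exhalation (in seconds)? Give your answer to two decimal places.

Vt = flow × Ti = 0.4833 L/s × 0.93 s × 1000 mL/L = 449.47 mL.
R = (PIP − Pplat)/V̇ = (18.0 − 12.5) / 0.4833 = 5.5/0.4833 = 11.38 cmH2O·s/L.
C = Vt/(Pplat − PEEP) = 449.47 / (12.5 − 5) = 449.47/7.5 = 59.929 mL/cmH2O.
τ = R × C = 11.38 × 0.05993 L/cmH2O = 0.682 s.
t = −τ·ln(1 − 0.90) = −0.682·ln(0.1) = 1.57 s.

1.57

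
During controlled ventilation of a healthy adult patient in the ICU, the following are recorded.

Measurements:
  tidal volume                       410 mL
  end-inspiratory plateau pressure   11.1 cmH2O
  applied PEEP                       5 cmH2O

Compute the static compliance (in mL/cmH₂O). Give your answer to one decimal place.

Cstat = Vt / (Pplat − PEEP) = 410 / (11.1 − 5) = 410 / 6.1 = 67.213 mL/cmH2O.

67.2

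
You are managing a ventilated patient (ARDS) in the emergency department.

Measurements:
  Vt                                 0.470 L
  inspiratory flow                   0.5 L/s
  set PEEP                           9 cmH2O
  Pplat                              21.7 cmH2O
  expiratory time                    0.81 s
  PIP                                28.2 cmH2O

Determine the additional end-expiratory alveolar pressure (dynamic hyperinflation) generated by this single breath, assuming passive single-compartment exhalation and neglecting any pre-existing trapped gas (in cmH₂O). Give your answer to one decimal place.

2.4

R = (PIP − Pplat)/V̇ = (28.2 − 21.7) / 0.5 = 6.5/0.5 = 13.0 cmH2O·s/L.
C = Vt/(Pplat − PEEP) = 470.0 / (21.7 − 9) = 470.0/12.7 = 37.008 mL/cmH2O.
τ = R × C = 13.0 × 0.03701 L/cmH2O = 0.4811 s.
Fraction remaining = e^(−Te/τ) = e^(−0.81/0.4811) = 0.1857; trapped volume = 470.0 × 0.1857 = 87.279 mL.
Additional alveolar pressure from trapping ≈ V_trapped / C = 87.279 / 37.008 = 2.358 cmH2O.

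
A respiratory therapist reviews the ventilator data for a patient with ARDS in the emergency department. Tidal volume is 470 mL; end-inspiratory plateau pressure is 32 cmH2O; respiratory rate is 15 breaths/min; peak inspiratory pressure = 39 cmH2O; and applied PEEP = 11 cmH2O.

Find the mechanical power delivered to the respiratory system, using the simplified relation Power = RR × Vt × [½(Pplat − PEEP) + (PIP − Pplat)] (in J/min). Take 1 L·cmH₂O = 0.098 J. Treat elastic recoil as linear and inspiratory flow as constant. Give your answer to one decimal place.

12.1

Per-breath work = Vt × [½(Pplat−PEEP) + (PIP−Pplat)] = 0.470 × [0.5×21.0 + 7.0] = 0.470 × 17.5 = 8.225 L·cmH2O.
Power = 15 × 8.225 = 123.38 L·cmH2O/min.
× 0.098 J/(L·cmH2O) → 12.091 J/min.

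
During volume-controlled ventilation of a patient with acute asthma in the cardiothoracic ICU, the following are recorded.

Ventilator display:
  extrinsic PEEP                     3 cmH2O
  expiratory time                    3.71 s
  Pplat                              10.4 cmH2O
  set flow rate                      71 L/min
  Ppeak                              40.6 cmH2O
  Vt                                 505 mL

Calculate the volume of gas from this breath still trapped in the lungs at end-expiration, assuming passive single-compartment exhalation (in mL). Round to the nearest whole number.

Flow: 71 L/min ÷ 60 = 1.1833 L/s.
R = (PIP − Pplat)/V̇ = (40.6 − 10.4) / 1.1833 = 30.2/1.1833 = 25.522 cmH2O·s/L.
C = Vt/(Pplat − PEEP) = 505.0 / (10.4 − 3) = 505.0/7.4 = 68.243 mL/cmH2O.
τ = R × C = 25.522 × 0.06824 L/cmH2O = 1.742 s.
Fraction remaining = e^(−Te/τ) = e^(−3.71/1.742) = 0.1189.
Trapped volume = 505.0 × 0.1189 = 60.045 mL.

60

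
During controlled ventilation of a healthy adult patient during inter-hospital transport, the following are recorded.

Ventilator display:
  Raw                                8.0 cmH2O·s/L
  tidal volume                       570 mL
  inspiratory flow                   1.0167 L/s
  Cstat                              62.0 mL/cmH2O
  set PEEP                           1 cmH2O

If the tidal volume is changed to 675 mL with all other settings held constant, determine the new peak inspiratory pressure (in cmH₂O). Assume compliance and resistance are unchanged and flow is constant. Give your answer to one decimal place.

PIP = Vt/C + R·V̇ + PEEP (constant-flow equation of motion).
Only the elastic term changes: ΔPIP = ΔVt / C = (675 − 570) / 62.0 = 1.694 cmH2O.
Original PIP = 570/62.0 + 8.0×1.0167 + 1 = 18.327 cmH2O; new PIP = 18.327 + (1.694) = 20.021 cmH2O.

20.0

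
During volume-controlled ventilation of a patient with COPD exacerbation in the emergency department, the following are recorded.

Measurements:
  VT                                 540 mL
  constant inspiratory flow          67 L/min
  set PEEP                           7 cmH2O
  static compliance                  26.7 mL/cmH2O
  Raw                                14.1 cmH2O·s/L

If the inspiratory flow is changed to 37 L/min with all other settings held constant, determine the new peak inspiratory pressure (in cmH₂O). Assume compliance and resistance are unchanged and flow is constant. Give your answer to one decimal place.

Flow: 67 L/min ÷ 60 = 1.1167 L/s.
New flow: 37 L/min ÷ 60 = 0.6167 L/s.
PIP = Vt/C + R·V̇ + PEEP (constant-flow equation of motion).
Only the resistive term changes: ΔPIP = R × ΔV̇ = 14.1 × (0.6167 − 1.1167) = 14.1 × -0.5 = -7.05 cmH2O.
Original PIP = 540/26.7 + 14.1×1.1167 + 7 = 42.97 cmH2O; new PIP = 42.97 + (-7.05) = 35.92 cmH2O.

35.9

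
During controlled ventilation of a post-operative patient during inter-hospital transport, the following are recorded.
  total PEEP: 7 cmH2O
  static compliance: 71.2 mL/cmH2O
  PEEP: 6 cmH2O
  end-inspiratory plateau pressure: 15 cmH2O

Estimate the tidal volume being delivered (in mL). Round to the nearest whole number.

570

End-expiratory occlusion gives total PEEP = 7 cmH2O (intrinsic PEEP = 7 − 6 = 1). Use total PEEP for the elastic gradient.
Vt = Cstat × (Pplat − PEEPtotal) = 71.2 × (15 − 7) = 71.2 × 8.0 = 569.6 mL.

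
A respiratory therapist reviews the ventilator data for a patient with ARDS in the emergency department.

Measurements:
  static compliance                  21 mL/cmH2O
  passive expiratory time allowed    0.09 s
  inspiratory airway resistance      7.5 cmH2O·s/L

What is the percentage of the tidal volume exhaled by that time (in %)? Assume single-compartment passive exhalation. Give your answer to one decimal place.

43.5

τ = R × C = 7.5 × 21 mL/cmH2O = 7.5 × 0.021 L/cmH2O = 0.1575 s.
Passive exhalation: V(t)/V₀ = e^(−t/τ) = e^(−0.09/0.1575) = 0.5647.
Fraction exhaled = 1 − 0.5647 = 0.4353 → 43.53%.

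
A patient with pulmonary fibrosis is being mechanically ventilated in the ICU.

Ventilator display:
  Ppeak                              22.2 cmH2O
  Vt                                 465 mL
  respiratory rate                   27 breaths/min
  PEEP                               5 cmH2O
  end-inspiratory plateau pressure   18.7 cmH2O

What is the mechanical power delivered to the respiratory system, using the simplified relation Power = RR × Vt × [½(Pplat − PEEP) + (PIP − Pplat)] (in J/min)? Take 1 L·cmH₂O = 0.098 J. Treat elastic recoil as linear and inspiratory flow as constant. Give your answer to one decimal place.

Per-breath work = Vt × [½(Pplat−PEEP) + (PIP−Pplat)] = 0.465 × [0.5×13.7 + 3.5] = 0.465 × 10.35 = 4.813 L·cmH2O.
Power = 27 × 4.813 = 129.95 L·cmH2O/min.
× 0.098 J/(L·cmH2O) → 12.735 J/min.

12.7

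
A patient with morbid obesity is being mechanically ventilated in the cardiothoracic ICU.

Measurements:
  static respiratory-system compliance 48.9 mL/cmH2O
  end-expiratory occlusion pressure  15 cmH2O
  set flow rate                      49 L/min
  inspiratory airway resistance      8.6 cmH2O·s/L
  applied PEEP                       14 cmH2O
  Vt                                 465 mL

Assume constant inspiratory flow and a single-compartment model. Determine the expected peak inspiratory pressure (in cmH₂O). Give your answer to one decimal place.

Flow: 49 L/min ÷ 60 = 0.8167 L/s.
Total PEEP = 15 cmH2O (set 14 + intrinsic 1); this is the baseline alveolar pressure.
Equation of motion (constant flow): PIP = Vt/C + R·V̇ + PEEP.
PIP = 465/48.9 + 8.6×0.8167 + 15 = 9.509 + 7.024 + 15 = 31.533 cmH2O.

31.5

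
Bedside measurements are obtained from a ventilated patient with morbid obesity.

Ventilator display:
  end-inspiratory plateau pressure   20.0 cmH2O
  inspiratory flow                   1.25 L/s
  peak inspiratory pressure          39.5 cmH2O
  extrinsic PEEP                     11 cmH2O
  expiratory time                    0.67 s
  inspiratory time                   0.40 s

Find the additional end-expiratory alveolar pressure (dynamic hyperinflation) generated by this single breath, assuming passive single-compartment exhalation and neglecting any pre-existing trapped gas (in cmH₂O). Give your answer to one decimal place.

4.2

Vt = flow × Ti = 1.25 L/s × 0.40 s × 1000 mL/L = 500.0 mL.
R = (PIP − Pplat)/V̇ = (39.5 − 20.0) / 1.25 = 19.5/1.25 = 15.6 cmH2O·s/L.
C = Vt/(Pplat − PEEP) = 500.0 / (20.0 − 11) = 500.0/9.0 = 55.556 mL/cmH2O.
τ = R × C = 15.6 × 0.05556 L/cmH2O = 0.8667 s.
Fraction remaining = e^(−Te/τ) = e^(−0.67/0.8667) = 0.4616; trapped volume = 500.0 × 0.4616 = 230.8 mL.
Additional alveolar pressure from trapping ≈ V_trapped / C = 230.8 / 55.556 = 4.154 cmH2O.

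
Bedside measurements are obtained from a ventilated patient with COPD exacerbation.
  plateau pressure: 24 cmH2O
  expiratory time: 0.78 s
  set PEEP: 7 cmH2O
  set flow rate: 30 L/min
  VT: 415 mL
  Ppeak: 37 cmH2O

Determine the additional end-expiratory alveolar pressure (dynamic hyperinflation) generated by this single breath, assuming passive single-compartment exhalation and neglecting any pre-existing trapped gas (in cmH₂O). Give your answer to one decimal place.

5.0

Flow: 30 L/min ÷ 60 = 0.5 L/s.
R = (PIP − Pplat)/V̇ = (37 − 24) / 0.5 = 13.0/0.5 = 26.0 cmH2O·s/L.
C = Vt/(Pplat − PEEP) = 415.0 / (24 − 7) = 415.0/17.0 = 24.412 mL/cmH2O.
τ = R × C = 26.0 × 0.02441 L/cmH2O = 0.6347 s.
Fraction remaining = e^(−Te/τ) = e^(−0.78/0.6347) = 0.2926; trapped volume = 415.0 × 0.2926 = 121.43 mL.
Additional alveolar pressure from trapping ≈ V_trapped / C = 121.43 / 24.412 = 4.974 cmH2O.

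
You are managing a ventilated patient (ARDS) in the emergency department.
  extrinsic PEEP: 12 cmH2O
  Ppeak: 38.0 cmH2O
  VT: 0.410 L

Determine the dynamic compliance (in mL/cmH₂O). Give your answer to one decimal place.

Dynamic compliance = Vt / (PIP − PEEP) = 410 / (38.0 − 12) = 410 / 26.0 = 15.769 mL/cmH2O.

15.8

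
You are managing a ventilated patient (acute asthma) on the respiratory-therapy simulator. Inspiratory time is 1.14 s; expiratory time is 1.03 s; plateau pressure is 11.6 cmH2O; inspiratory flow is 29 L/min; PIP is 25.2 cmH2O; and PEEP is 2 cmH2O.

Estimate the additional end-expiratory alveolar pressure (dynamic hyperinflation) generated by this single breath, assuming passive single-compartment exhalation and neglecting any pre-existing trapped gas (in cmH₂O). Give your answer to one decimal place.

5.1

Flow: 29 L/min ÷ 60 = 0.4833 L/s.
Vt = flow × Ti = 0.4833 L/s × 1.14 s × 1000 mL/L = 550.96 mL.
R = (PIP − Pplat)/V̇ = (25.2 − 11.6) / 0.4833 = 13.6/0.4833 = 28.14 cmH2O·s/L.
C = Vt/(Pplat − PEEP) = 550.96 / (11.6 − 2) = 550.96/9.6 = 57.392 mL/cmH2O.
τ = R × C = 28.14 × 0.05739 L/cmH2O = 1.615 s.
Fraction remaining = e^(−Te/τ) = e^(−1.03/1.615) = 0.5285; trapped volume = 550.96 × 0.5285 = 291.18 mL.
Additional alveolar pressure from trapping ≈ V_trapped / C = 291.18 / 57.392 = 5.074 cmH2O.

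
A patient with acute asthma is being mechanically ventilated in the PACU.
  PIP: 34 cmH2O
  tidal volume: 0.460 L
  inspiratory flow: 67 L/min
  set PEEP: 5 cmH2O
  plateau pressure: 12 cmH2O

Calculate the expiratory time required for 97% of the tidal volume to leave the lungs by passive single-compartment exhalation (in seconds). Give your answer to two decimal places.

Flow: 67 L/min ÷ 60 = 1.1167 L/s.
R = (PIP − Pplat)/V̇ = (34 − 12) / 1.1167 = 22.0/1.1167 = 19.701 cmH2O·s/L.
C = Vt/(Pplat − PEEP) = 460.0 / (12 − 5) = 460.0/7.0 = 65.714 mL/cmH2O.
τ = R × C = 19.701 × 0.06571 L/cmH2O = 1.295 s.
t = −τ·ln(1 − 0.97) = −1.295·ln(0.03) = 4.541 s.

4.54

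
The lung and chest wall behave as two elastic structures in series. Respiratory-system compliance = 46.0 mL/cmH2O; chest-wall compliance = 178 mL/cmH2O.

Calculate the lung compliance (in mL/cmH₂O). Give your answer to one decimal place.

1/CL = 1/Crs − 1/Ccw.
1/CL = 1/46.0 − 1/178 = 0.01612.
CL = 62.035 mL/cmH2O.

62.0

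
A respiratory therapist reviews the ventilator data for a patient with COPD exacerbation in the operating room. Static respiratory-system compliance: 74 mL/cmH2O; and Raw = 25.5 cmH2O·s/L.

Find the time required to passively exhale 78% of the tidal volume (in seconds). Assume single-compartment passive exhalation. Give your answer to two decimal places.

τ = R × C = 25.5 × 74 mL/cmH2O = 25.5 × 0.074 L/cmH2O = 1.887 s.
Exhaled fraction f = 1 − e^(−t/τ) → t = −τ·ln(1 − f) = −1.887·ln(0.22) = 2.857 s.

2.86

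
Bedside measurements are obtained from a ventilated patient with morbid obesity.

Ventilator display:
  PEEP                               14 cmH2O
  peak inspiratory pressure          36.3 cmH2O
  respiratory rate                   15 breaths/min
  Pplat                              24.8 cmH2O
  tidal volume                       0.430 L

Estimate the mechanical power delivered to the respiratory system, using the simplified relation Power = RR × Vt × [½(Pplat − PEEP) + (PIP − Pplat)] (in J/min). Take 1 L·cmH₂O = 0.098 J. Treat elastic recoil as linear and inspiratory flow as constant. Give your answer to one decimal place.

10.7

Per-breath work = Vt × [½(Pplat−PEEP) + (PIP−Pplat)] = 0.430 × [0.5×10.8 + 11.5] = 0.430 × 16.9 = 7.267 L·cmH2O.
Power = 15 × 7.267 = 109.01 L·cmH2O/min.
× 0.098 J/(L·cmH2O) → 10.683 J/min.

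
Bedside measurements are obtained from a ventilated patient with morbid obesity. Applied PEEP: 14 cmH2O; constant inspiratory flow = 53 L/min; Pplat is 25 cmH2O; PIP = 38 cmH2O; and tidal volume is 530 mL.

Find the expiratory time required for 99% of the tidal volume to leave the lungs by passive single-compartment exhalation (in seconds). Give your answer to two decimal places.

3.27

Flow: 53 L/min ÷ 60 = 0.8833 L/s.
R = (PIP − Pplat)/V̇ = (38 − 25) / 0.8833 = 13.0/0.8833 = 14.718 cmH2O·s/L.
C = Vt/(Pplat − PEEP) = 530.0 / (25 − 14) = 530.0/11.0 = 48.182 mL/cmH2O.
τ = R × C = 14.718 × 0.04818 L/cmH2O = 0.7091 s.
t = −τ·ln(1 − 0.99) = −0.7091·ln(0.01) = 3.266 s.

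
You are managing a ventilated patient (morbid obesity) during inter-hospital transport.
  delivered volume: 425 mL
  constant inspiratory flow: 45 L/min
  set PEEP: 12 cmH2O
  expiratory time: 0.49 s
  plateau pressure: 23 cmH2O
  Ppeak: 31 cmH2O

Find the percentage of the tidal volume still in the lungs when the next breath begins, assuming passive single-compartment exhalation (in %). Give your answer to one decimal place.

30.5

Flow: 45 L/min ÷ 60 = 0.75 L/s.
R = (PIP − Pplat)/V̇ = (31 − 23) / 0.75 = 8.0/0.75 = 10.667 cmH2O·s/L.
C = Vt/(Pplat − PEEP) = 425.0 / (23 − 12) = 425.0/11.0 = 38.636 mL/cmH2O.
τ = R × C = 10.667 × 0.03864 L/cmH2O = 0.4122 s.
Fraction remaining at end-expiration = e^(−Te/τ) = e^(−0.49/0.4122) = 0.3046 → 30.46%.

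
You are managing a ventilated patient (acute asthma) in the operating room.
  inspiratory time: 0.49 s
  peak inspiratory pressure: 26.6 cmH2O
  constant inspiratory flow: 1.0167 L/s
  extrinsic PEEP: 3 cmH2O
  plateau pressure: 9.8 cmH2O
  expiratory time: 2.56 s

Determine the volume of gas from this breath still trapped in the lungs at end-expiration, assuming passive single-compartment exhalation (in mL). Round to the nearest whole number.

60

Vt = flow × Ti = 1.0167 L/s × 0.49 s × 1000 mL/L = 498.18 mL.
R = (PIP − Pplat)/V̇ = (26.6 − 9.8) / 1.0167 = 16.8/1.0167 = 16.524 cmH2O·s/L.
C = Vt/(Pplat − PEEP) = 498.18 / (9.8 − 3) = 498.18/6.8 = 73.262 mL/cmH2O.
τ = R × C = 16.524 × 0.07326 L/cmH2O = 1.211 s.
Fraction remaining = e^(−Te/τ) = e^(−2.56/1.211) = 0.1208.
Trapped volume = 498.18 × 0.1208 = 60.18 mL.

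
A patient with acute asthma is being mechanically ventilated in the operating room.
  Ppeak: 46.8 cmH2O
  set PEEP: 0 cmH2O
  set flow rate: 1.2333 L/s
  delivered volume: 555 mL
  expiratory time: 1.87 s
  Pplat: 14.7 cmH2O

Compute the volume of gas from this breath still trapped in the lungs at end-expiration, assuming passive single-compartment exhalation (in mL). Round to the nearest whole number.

R = (PIP − Pplat)/V̇ = (46.8 − 14.7) / 1.2333 = 32.1/1.2333 = 26.028 cmH2O·s/L.
C = Vt/(Pplat − PEEP) = 555.0 / (14.7 − 0) = 555.0/14.7 = 37.755 mL/cmH2O.
τ = R × C = 26.028 × 0.03776 L/cmH2O = 0.9828 s.
Fraction remaining = e^(−Te/τ) = e^(−1.87/0.9828) = 0.1492.
Trapped volume = 555.0 × 0.1492 = 82.806 mL.

83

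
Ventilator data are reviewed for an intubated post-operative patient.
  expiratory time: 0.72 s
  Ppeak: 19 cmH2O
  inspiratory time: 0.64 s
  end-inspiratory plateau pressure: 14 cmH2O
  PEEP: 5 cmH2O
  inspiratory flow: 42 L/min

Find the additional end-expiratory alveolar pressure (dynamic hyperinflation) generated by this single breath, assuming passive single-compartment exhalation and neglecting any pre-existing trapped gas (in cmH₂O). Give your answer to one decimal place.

Flow: 42 L/min ÷ 60 = 0.7 L/s.
Vt = flow × Ti = 0.7 L/s × 0.64 s × 1000 mL/L = 448.0 mL.
R = (PIP − Pplat)/V̇ = (19 − 14) / 0.7 = 5.0/0.7 = 7.143 cmH2O·s/L.
C = Vt/(Pplat − PEEP) = 448.0 / (14 − 5) = 448.0/9.0 = 49.778 mL/cmH2O.
τ = R × C = 7.143 × 0.04978 L/cmH2O = 0.3556 s.
Fraction remaining = e^(−Te/τ) = e^(−0.72/0.3556) = 0.132; trapped volume = 448.0 × 0.132 = 59.136 mL.
Additional alveolar pressure from trapping ≈ V_trapped / C = 59.136 / 49.778 = 1.188 cmH2O.

1.2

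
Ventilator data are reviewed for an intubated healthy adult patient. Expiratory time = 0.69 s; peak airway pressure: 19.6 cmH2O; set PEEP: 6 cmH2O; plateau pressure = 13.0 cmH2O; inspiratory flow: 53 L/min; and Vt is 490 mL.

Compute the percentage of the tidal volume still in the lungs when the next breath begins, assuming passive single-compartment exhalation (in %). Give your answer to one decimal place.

Flow: 53 L/min ÷ 60 = 0.8833 L/s.
R = (PIP − Pplat)/V̇ = (19.6 − 13.0) / 0.8833 = 6.6/0.8833 = 7.472 cmH2O·s/L.
C = Vt/(Pplat − PEEP) = 490.0 / (13.0 − 6) = 490.0/7.0 = 70.0 mL/cmH2O.
τ = R × C = 7.472 × 0.07 L/cmH2O = 0.523 s.
Fraction remaining at end-expiration = e^(−Te/τ) = e^(−0.69/0.523) = 0.2673 → 26.73%.

26.7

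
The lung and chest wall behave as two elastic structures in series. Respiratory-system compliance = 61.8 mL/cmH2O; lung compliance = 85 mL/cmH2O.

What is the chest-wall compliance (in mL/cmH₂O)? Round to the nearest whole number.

226

1/Ccw = 1/Crs − 1/CL.
1/Ccw = 1/61.8 − 1/85 = 0.004417.
Ccw = 226.4 mL/cmH2O.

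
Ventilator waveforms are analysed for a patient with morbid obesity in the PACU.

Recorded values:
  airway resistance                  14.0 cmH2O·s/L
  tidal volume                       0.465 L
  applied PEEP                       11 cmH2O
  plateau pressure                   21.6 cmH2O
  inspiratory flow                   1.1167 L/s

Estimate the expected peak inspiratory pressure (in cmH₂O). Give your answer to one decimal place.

PIP = Pplat + Raw × flow = 21.6 + 14.0 × 1.1167 = 21.6 + 15.634 = 37.234 cmH2O.

37.2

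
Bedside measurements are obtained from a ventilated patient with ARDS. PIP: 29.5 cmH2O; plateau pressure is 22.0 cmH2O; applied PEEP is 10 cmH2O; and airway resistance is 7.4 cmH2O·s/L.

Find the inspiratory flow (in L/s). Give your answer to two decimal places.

1.01

flow = (PIP − Pplat) / Raw = 7.5 / 7.4 = 1.014 L/s.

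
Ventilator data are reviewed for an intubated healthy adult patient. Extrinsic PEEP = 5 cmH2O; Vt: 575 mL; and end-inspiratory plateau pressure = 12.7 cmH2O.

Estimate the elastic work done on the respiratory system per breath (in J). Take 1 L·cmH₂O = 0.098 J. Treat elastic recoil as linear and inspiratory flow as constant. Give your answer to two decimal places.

0.22

Elastic work ≈ ½ × (Pplat − PEEP) × Vt = 0.5 × (12.7 − 5) × 0.575 L = 0.5 × 7.7 × 0.575 = 2.214 L·cmH2O.
× 0.098 J/(L·cmH2O) → 0.217 J.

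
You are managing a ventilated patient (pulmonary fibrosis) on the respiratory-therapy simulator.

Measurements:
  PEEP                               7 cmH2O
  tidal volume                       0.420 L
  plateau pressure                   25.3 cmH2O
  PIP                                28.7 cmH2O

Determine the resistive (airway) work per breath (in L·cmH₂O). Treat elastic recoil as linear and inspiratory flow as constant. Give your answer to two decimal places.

With constant inspiratory flow the resistive pressure is constant at PIP − Pplat = 28.7 − 25.3 = 3.4 cmH2O, so resistive work = 3.4 × 0.420 = 1.428 L·cmH2O.

1.43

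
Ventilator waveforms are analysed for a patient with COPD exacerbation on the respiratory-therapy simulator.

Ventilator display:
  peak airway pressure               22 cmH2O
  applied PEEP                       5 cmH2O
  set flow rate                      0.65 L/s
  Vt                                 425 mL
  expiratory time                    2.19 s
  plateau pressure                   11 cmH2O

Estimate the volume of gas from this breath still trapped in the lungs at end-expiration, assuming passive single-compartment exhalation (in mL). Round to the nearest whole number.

R = (PIP − Pplat)/V̇ = (22 − 11) / 0.65 = 11.0/0.65 = 16.923 cmH2O·s/L.
C = Vt/(Pplat − PEEP) = 425.0 / (11 − 5) = 425.0/6.0 = 70.833 mL/cmH2O.
τ = R × C = 16.923 × 0.07083 L/cmH2O = 1.199 s.
Fraction remaining = e^(−Te/τ) = e^(−2.19/1.199) = 0.161.
Trapped volume = 425.0 × 0.161 = 68.425 mL.

68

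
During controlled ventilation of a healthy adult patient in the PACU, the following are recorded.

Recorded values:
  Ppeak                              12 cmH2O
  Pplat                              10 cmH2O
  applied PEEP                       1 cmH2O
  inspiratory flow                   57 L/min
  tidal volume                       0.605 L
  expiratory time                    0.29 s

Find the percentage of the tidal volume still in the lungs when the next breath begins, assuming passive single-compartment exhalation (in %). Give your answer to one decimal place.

12.9

Flow: 57 L/min ÷ 60 = 0.95 L/s.
R = (PIP − Pplat)/V̇ = (12 − 10) / 0.95 = 2.0/0.95 = 2.105 cmH2O·s/L.
C = Vt/(Pplat − PEEP) = 605.0 / (10 − 1) = 605.0/9.0 = 67.222 mL/cmH2O.
τ = R × C = 2.105 × 0.06722 L/cmH2O = 0.1415 s.
Fraction remaining at end-expiration = e^(−Te/τ) = e^(−0.29/0.1415) = 0.1288 → 12.88%.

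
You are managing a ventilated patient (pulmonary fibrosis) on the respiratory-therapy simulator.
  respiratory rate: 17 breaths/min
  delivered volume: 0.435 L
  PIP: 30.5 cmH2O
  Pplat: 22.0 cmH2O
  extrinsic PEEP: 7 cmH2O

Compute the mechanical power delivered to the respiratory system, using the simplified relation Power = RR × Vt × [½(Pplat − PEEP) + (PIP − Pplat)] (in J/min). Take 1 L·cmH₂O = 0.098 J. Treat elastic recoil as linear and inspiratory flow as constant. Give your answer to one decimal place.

Per-breath work = Vt × [½(Pplat−PEEP) + (PIP−Pplat)] = 0.435 × [0.5×15.0 + 8.5] = 0.435 × 16.0 = 6.96 L·cmH2O.
Power = 17 × 6.96 = 118.32 L·cmH2O/min.
× 0.098 J/(L·cmH2O) → 11.595 J/min.

11.6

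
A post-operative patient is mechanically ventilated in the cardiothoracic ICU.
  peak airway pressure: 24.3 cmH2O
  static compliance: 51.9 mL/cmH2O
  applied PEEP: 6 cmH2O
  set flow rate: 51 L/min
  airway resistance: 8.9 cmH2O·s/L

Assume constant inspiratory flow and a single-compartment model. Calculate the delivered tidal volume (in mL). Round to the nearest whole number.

Flow: 51 L/min ÷ 60 = 0.85 L/s.
Equation of motion (constant flow): PIP = Vt/C + R·V̇ + PEEP.
Vt/C = PIP − R·V̇ − PEEP = 24.3 − 7.565 − 6 = 10.735 cmH2O.
Vt = C × 10.735 = 51.9 × 10.735 = 557.15 mL.

557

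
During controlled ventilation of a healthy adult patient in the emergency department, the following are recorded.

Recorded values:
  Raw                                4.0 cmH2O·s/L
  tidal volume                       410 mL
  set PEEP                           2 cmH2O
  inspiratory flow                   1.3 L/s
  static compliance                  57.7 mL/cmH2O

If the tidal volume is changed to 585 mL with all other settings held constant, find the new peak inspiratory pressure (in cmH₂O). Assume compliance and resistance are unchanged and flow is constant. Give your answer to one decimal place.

17.3

PIP = Vt/C + R·V̇ + PEEP (constant-flow equation of motion).
Only the elastic term changes: ΔPIP = ΔVt / C = (585 − 410) / 57.7 = 3.033 cmH2O.
Original PIP = 410/57.7 + 4.0×1.3 + 2 = 14.306 cmH2O; new PIP = 14.306 + (3.033) = 17.339 cmH2O.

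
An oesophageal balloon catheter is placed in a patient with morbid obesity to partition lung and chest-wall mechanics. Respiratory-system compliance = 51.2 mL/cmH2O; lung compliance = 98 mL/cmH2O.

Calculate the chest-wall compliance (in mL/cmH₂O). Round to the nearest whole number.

107

1/Ccw = 1/Crs − 1/CL.
1/Ccw = 1/51.2 − 1/98 = 0.009327.
Ccw = 107.22 mL/cmH2O.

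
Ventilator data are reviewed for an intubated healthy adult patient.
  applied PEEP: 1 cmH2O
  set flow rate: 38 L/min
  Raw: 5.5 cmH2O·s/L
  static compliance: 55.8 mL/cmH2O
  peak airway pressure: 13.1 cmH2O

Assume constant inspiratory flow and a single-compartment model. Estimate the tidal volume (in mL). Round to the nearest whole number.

481

Flow: 38 L/min ÷ 60 = 0.6333 L/s.
Equation of motion (constant flow): PIP = Vt/C + R·V̇ + PEEP.
Vt/C = PIP − R·V̇ − PEEP = 13.1 − 3.483 − 1 = 8.617 cmH2O.
Vt = C × 8.617 = 55.8 × 8.617 = 480.83 mL.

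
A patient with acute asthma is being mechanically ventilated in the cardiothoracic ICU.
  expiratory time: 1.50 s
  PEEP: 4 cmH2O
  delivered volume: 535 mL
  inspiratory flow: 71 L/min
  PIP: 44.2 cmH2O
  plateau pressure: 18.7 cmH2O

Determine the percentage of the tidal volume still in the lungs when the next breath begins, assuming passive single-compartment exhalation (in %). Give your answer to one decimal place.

14.8

Flow: 71 L/min ÷ 60 = 1.1833 L/s.
R = (PIP − Pplat)/V̇ = (44.2 − 18.7) / 1.1833 = 25.5/1.1833 = 21.55 cmH2O·s/L.
C = Vt/(Pplat − PEEP) = 535.0 / (18.7 − 4) = 535.0/14.7 = 36.395 mL/cmH2O.
τ = R × C = 21.55 × 0.0364 L/cmH2O = 0.7844 s.
Fraction remaining at end-expiration = e^(−Te/τ) = e^(−1.50/0.7844) = 0.1477 → 14.77%.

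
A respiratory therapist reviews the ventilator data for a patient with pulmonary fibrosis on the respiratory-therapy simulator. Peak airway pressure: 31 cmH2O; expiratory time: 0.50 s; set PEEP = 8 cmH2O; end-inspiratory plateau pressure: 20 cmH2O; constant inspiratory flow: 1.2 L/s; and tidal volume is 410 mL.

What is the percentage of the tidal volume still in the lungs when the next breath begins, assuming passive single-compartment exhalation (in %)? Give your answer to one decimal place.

R = (PIP − Pplat)/V̇ = (31 − 20) / 1.2 = 11.0/1.2 = 9.167 cmH2O·s/L.
C = Vt/(Pplat − PEEP) = 410.0 / (20 − 8) = 410.0/12.0 = 34.167 mL/cmH2O.
τ = R × C = 9.167 × 0.03417 L/cmH2O = 0.3132 s.
Fraction remaining at end-expiration = e^(−Te/τ) = e^(−0.50/0.3132) = 0.2026 → 20.26%.

20.3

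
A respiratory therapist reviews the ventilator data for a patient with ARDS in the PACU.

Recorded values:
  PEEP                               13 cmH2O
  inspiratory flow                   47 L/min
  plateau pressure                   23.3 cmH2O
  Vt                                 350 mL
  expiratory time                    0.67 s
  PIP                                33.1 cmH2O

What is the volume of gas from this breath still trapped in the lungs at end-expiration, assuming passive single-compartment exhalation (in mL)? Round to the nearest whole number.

Flow: 47 L/min ÷ 60 = 0.7833 L/s.
R = (PIP − Pplat)/V̇ = (33.1 − 23.3) / 0.7833 = 9.8/0.7833 = 12.511 cmH2O·s/L.
C = Vt/(Pplat − PEEP) = 350.0 / (23.3 − 13) = 350.0/10.3 = 33.981 mL/cmH2O.
τ = R × C = 12.511 × 0.03398 L/cmH2O = 0.4251 s.
Fraction remaining = e^(−Te/τ) = e^(−0.67/0.4251) = 0.2068.
Trapped volume = 350.0 × 0.2068 = 72.38 mL.

72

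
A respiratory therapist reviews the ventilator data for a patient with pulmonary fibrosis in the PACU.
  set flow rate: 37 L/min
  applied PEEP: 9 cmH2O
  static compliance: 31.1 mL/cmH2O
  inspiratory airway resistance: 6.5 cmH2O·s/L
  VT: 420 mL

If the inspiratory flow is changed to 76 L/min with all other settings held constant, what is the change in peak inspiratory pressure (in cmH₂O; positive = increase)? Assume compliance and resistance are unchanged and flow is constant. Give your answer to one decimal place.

4.2

Flow: 37 L/min ÷ 60 = 0.6167 L/s.
New flow: 76 L/min ÷ 60 = 1.2667 L/s.
PIP = Vt/C + R·V̇ + PEEP (constant-flow equation of motion).
Only the resistive term changes: ΔPIP = R × ΔV̇ = 6.5 × (1.2667 − 0.6167) = 6.5 × 0.65 = 4.225 cmH2O.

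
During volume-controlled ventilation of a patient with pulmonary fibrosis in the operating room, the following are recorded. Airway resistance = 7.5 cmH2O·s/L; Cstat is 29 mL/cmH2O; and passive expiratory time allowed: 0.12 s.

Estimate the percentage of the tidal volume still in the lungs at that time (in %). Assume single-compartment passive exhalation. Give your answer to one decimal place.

τ = R × C = 7.5 × 29 mL/cmH2O = 7.5 × 0.029 L/cmH2O = 0.2175 s.
Passive exhalation: V(t)/V₀ = e^(−t/τ) = e^(−0.12/0.2175) = 0.576.
Fraction remaining = 0.576 → 57.6%.

57.6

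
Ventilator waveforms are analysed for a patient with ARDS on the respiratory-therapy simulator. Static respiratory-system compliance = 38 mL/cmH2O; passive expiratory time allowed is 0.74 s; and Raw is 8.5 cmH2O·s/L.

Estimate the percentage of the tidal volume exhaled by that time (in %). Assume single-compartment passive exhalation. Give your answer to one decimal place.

τ = R × C = 8.5 × 38 mL/cmH2O = 8.5 × 0.038 L/cmH2O = 0.323 s.
Passive exhalation: V(t)/V₀ = e^(−t/τ) = e^(−0.74/0.323) = 0.1012.
Fraction exhaled = 1 − 0.1012 = 0.8988 → 89.88%.

89.9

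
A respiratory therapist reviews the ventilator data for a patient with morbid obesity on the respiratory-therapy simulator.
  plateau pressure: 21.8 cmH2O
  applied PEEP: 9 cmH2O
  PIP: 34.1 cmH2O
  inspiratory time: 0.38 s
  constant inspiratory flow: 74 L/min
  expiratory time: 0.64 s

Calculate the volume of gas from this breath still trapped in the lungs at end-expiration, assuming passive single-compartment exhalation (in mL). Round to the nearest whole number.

81

Flow: 74 L/min ÷ 60 = 1.2333 L/s.
Vt = flow × Ti = 1.2333 L/s × 0.38 s × 1000 mL/L = 468.65 mL.
R = (PIP − Pplat)/V̇ = (34.1 − 21.8) / 1.2333 = 12.3/1.2333 = 9.973 cmH2O·s/L.
C = Vt/(Pplat − PEEP) = 468.65 / (21.8 − 9) = 468.65/12.8 = 36.613 mL/cmH2O.
τ = R × C = 9.973 × 0.03661 L/cmH2O = 0.3651 s.
Fraction remaining = e^(−Te/τ) = e^(−0.64/0.3651) = 0.1733.
Trapped volume = 468.65 × 0.1733 = 81.217 mL.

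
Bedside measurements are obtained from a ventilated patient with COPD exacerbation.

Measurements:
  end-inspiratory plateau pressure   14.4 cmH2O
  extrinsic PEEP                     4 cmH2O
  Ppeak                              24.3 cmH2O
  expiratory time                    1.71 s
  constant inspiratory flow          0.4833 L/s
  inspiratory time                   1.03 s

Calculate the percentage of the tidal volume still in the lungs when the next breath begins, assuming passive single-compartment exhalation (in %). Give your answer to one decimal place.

Vt = flow × Ti = 0.4833 L/s × 1.03 s × 1000 mL/L = 497.8 mL.
R = (PIP − Pplat)/V̇ = (24.3 − 14.4) / 0.4833 = 9.9/0.4833 = 20.484 cmH2O·s/L.
C = Vt/(Pplat − PEEP) = 497.8 / (14.4 − 4) = 497.8/10.4 = 47.865 mL/cmH2O.
τ = R × C = 20.484 × 0.04787 L/cmH2O = 0.9806 s.
Fraction remaining at end-expiration = e^(−Te/τ) = e^(−1.71/0.9806) = 0.1748 → 17.48%.

17.5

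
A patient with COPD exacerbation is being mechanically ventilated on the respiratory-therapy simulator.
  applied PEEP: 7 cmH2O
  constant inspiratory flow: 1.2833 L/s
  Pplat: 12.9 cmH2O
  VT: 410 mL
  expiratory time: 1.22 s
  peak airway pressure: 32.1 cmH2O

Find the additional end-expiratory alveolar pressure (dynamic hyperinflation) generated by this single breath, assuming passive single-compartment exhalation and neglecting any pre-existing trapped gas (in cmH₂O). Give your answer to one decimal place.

R = (PIP − Pplat)/V̇ = (32.1 − 12.9) / 1.2833 = 19.2/1.2833 = 14.961 cmH2O·s/L.
C = Vt/(Pplat − PEEP) = 410.0 / (12.9 − 7) = 410.0/5.9 = 69.492 mL/cmH2O.
τ = R × C = 14.961 × 0.06949 L/cmH2O = 1.04 s.
Fraction remaining = e^(−Te/τ) = e^(−1.22/1.04) = 0.3094; trapped volume = 410.0 × 0.3094 = 126.85 mL.
Additional alveolar pressure from trapping ≈ V_trapped / C = 126.85 / 69.492 = 1.825 cmH2O.

1.8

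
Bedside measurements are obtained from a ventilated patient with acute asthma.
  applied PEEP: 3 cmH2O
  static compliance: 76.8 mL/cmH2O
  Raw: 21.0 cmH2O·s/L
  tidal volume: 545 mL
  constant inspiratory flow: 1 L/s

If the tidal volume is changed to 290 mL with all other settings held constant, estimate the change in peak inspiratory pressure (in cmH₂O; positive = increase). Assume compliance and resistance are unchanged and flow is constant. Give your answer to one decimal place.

-3.3

PIP = Vt/C + R·V̇ + PEEP (constant-flow equation of motion).
Only the elastic term changes: ΔPIP = ΔVt / C = (290 − 545) / 76.8 = -3.32 cmH2O.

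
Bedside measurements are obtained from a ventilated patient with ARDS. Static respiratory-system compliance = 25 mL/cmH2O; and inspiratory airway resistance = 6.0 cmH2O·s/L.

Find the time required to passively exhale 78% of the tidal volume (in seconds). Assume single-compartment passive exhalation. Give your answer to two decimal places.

τ = R × C = 6.0 × 25 mL/cmH2O = 6.0 × 0.025 L/cmH2O = 0.15 s.
Exhaled fraction f = 1 − e^(−t/τ) → t = −τ·ln(1 − f) = −0.15·ln(0.22) = 0.2271 s.

0.23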